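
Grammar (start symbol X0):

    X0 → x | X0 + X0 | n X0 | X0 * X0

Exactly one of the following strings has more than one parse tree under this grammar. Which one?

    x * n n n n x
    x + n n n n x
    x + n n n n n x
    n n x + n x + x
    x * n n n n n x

x * n n n n x: 1 tree
x + n n n n x: 1 tree
x + n n n n n x: 1 tree
n n x + n x + x: 12 trees
x * n n n n n x: 1 tree

n n x + n x + x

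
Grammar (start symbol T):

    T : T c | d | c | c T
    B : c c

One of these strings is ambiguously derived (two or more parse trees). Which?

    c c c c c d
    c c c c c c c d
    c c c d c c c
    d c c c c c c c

c c c c c d: 1 tree
c c c c c c c d: 1 tree
c c c d c c c: 20 trees
d c c c c c c c: 1 tree

c c c d c c c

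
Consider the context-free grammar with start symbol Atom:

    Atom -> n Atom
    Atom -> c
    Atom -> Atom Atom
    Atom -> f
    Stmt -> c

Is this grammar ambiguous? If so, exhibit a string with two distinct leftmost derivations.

Witness: c c c

Derivation 1: Atom ⇒ Atom Atom ⇒ c Atom ⇒ c Atom Atom ⇒ c c Atom ⇒ c c c
Derivation 2: Atom ⇒ Atom Atom ⇒ Atom Atom Atom ⇒ c Atom Atom ⇒ c c Atom ⇒ c c c

Two distinct leftmost derivations for the same string.

Ambiguous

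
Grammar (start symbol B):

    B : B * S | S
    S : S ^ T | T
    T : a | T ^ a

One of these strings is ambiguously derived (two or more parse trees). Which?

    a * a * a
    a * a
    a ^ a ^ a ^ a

a ^ a ^ a ^ a

a * a * a: 1 tree
a * a: 1 tree
a ^ a ^ a ^ a: 8 trees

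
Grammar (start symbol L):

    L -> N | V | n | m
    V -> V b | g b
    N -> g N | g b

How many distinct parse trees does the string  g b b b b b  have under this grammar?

Parse trees for g b b b b b:
  [L [V [V [V [V [V g b] b] b] b] b]]

1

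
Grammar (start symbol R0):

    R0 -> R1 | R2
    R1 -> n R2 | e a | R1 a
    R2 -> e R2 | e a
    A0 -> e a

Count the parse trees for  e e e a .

1

Parse trees for e e e a:
  [R0 [R2 e [R2 e [R2 e a]]]]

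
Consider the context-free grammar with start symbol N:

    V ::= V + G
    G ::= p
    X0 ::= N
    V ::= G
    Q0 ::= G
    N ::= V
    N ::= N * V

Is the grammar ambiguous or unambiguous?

Unambiguous

(Q0, X0 are unreachable from N, so their rules don't affect L(N).) The grammar is stratified — N handles '*' (left-recursive), V handles '+', G atoms. Each operator has a fixed associativity and precedence level, so every string has one parse.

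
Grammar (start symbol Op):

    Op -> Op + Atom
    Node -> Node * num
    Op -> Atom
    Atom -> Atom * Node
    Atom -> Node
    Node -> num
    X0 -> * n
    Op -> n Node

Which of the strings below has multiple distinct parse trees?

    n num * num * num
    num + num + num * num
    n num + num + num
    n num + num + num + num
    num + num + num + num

num + num + num * num

n num * num * num: 1 tree
num + num + num * num: 2 trees
n num + num + num: 1 tree
n num + num + num + num: 1 tree
num + num + num + num: 1 tree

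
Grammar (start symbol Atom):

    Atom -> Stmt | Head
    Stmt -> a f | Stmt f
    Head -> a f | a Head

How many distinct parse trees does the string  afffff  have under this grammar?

Parse trees for afffff:
  [Atom [Stmt [Stmt [Stmt [Stmt [Stmt a f] f] f] f] f]]

1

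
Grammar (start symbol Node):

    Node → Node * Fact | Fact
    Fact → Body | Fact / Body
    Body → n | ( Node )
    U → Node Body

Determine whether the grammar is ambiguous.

Unambiguous

Only Node, Fact, Body are reachable from Node; ignoring the rest: The grammar is stratified — Node handles '*' (left-recursive), Fact handles '/', Body atoms. Each operator has a fixed associativity and precedence level, so every string has one parse.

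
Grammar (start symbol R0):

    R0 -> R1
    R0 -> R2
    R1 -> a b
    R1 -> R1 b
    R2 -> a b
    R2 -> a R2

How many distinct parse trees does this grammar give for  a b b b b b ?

1

Parse trees for a b b b b b:
  [R0 [R1 [R1 [R1 [R1 [R1 a b] b] b] b] b]]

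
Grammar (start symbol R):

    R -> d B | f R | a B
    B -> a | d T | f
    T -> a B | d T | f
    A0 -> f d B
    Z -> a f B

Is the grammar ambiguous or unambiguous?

Unambiguous

Only R, B, T are reachable from R; ignoring the rest: Restricted to the reachable nonterminals, every rule has the form A → t or A → t B, and no two rules for the same A share a first terminal. The grammar encodes a DFA — one run per string.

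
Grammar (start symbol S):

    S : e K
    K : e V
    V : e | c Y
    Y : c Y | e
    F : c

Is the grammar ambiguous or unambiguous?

Unambiguous

(F is unreachable from S, so its rules don't affect L(S).) Restricted to the reachable nonterminals, every rule has the form A → t or A → t B, and no two rules for the same A share a first terminal. The grammar encodes a DFA — one run per string.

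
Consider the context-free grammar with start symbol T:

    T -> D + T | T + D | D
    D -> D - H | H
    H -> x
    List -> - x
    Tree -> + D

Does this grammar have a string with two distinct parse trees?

Witness: x + x

Derivation 1: T ⇒ D + T ⇒ H + T ⇒ x + T ⇒ x + D ⇒ x + H ⇒ x + x
Derivation 2: T ⇒ T + D ⇒ D + D ⇒ H + D ⇒ x + D ⇒ x + H ⇒ x + x

Two distinct leftmost derivations for the same string.

Ambiguous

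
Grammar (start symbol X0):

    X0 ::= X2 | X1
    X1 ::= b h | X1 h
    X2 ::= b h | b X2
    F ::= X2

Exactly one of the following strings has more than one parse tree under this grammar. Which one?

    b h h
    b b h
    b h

b h

b h h: 1 tree
b b h: 1 tree
b h: 2 trees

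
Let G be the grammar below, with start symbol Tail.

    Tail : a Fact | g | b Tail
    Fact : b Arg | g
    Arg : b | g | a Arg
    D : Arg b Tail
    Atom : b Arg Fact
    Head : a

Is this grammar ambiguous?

Only Tail, Fact, Arg are reachable from Tail; ignoring the rest: Restricted to the reachable nonterminals, every rule has the form A → t or A → t B, and no two rules for the same A share a first terminal. The grammar encodes a DFA — one run per string.

Unambiguous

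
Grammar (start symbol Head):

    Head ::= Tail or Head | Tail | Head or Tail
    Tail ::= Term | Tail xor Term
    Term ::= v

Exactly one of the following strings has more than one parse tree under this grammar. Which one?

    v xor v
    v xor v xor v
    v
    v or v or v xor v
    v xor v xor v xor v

v xor v: 1 tree
v xor v xor v: 1 tree
v: 1 tree
v or v or v xor v: 4 trees
v xor v xor v xor v: 1 tree

v or v or v xor v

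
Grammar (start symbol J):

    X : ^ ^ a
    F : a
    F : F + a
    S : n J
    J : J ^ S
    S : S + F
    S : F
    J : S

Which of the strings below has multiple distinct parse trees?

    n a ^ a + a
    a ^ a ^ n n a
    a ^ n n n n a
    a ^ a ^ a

n a ^ a + a

n a ^ a + a: 5 trees
a ^ a ^ n n a: 1 tree
a ^ n n n n a: 1 tree
a ^ a ^ a: 1 tree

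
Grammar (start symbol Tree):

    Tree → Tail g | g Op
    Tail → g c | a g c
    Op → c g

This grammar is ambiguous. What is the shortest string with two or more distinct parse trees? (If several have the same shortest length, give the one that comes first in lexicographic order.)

g c g

length 3: g c g has 2 parse trees

Two derivations of g c g:
  Tree ⇒ Tail g ⇒ g c g
  Tree ⇒ g Op ⇒ g c g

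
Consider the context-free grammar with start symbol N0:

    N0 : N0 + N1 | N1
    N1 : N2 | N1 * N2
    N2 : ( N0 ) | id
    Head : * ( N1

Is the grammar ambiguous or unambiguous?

Only N0, N1, N2 are reachable from N0; ignoring the rest: N0 → N0 + N1 | N1  ;  N1 → N1 * N2 | N2  — a left-associative chain with N2 at the bottom. Each string factors uniquely by precedence.

Unambiguous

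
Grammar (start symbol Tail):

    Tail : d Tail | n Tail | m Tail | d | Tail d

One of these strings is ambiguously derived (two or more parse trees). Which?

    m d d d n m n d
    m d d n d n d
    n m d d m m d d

m d d d n m n d: 1 tree
m d d n d n d: 1 tree
n m d d m m d d: 8 trees

n m d d m m d d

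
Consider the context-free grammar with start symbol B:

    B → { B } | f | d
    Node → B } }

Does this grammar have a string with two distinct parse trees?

Only B is reachable from B; ignoring the rest: L(B) is { openⁿ atom closeⁿ : n ≥ 0 }. The bracket depth fixes n, and the derivation is forced at every step.

Unambiguous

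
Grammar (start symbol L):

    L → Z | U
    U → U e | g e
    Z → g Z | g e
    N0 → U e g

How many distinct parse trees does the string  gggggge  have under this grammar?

Parse trees for gggggge:
  [L [Z g [Z g [Z g [Z g [Z g [Z g e]]]]]]]

1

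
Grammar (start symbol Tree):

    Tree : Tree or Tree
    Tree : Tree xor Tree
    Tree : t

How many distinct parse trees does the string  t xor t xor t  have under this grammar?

Parse trees for t xor t xor t:
  [Tree [Tree t] xor [Tree [Tree t] xor [Tree t]]]
  [Tree [Tree [Tree t] xor [Tree t]] xor [Tree t]]

2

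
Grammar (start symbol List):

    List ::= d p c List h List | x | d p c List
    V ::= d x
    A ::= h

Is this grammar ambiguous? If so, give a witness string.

Witness: d p c d p c x h x

Derivation 1: List ⇒ d p c List h List ⇒ d p c d p c List h List ⇒ d p c d p c x h List ⇒ d p c d p c x h x
Derivation 2: List ⇒ d p c List ⇒ d p c d p c List h List ⇒ d p c d p c x h List ⇒ d p c d p c x h x

Two distinct leftmost derivations for the same string.

Ambiguous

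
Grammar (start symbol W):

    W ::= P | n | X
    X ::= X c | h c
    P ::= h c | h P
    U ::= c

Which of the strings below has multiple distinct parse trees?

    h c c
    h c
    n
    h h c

h c c: 1 tree
h c: 2 trees
n: 1 tree
h h c: 1 tree

h c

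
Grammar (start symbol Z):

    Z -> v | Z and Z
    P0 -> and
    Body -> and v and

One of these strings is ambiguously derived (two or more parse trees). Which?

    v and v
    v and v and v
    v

v and v: 1 tree
v and v and v: 2 trees
v: 1 tree

v and v and v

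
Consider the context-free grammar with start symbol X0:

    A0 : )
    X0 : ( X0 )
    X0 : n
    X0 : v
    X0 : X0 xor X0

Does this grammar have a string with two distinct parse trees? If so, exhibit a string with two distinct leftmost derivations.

Witness: n xor n xor n

Derivation 1: X0 ⇒ X0 xor X0 ⇒ n xor X0 ⇒ n xor X0 xor X0 ⇒ n xor n xor X0 ⇒ n xor n xor n
Derivation 2: X0 ⇒ X0 xor X0 ⇒ X0 xor X0 xor X0 ⇒ n xor X0 xor X0 ⇒ n xor n xor X0 ⇒ n xor n xor n

Two distinct leftmost derivations for the same string.

Ambiguous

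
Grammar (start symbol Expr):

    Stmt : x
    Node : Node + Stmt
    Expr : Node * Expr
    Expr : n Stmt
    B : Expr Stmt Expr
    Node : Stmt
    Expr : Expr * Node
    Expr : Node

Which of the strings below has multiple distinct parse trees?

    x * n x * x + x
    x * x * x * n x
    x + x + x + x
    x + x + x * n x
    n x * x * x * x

x * n x * x + x

x * n x * x + x: 2 trees
x * x * x * n x: 1 tree
x + x + x + x: 1 tree
x + x + x * n x: 1 tree
n x * x * x * x: 1 tree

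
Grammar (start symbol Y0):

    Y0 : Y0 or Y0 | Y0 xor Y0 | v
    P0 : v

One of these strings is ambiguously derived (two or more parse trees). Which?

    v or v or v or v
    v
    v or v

v or v or v or v

v or v or v or v: 5 trees
v: 1 tree
v or v: 1 tree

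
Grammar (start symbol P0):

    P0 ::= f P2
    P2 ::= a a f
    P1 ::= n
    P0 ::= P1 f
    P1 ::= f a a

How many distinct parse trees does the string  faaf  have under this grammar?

2

Parse trees for faaf:
  [P0 f [P2 a a f]]
  [P0 [P1 f a a] f]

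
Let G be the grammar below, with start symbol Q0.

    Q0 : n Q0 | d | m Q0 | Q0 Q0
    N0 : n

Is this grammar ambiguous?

Ambiguous

Witness: d d d

Derivation 1: Q0 ⇒ Q0 Q0 ⇒ d Q0 ⇒ d Q0 Q0 ⇒ d d Q0 ⇒ d d d
Derivation 2: Q0 ⇒ Q0 Q0 ⇒ Q0 Q0 Q0 ⇒ d Q0 Q0 ⇒ d d Q0 ⇒ d d d

Two distinct leftmost derivations for the same string.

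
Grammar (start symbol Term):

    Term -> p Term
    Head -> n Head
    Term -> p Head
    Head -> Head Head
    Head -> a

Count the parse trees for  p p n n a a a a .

Parse trees for p p n n a a a a (showing first 6 of 28):
  [Term p [Term p [Head n [Head n [Head [Head a] [Head [Head a] [Head [Head a] [Head a]]]]]]]]
  [Term p [Term p [Head n [Head n [Head [Head a] [Head [Head [Head a] [Head a]] [Head a]]]]]]]
  [Term p [Term p [Head n [Head n [Head [Head [Head a] [Head a]] [Head [Head a] [Head a]]]]]]]
  [Term p [Term p [Head n [Head n [Head [Head [Head a] [Head [Head a] [Head a]]] [Head a]]]]]]
  [Term p [Term p [Head n [Head n [Head [Head [Head [Head a] [Head a]] [Head a]] [Head a]]]]]]
  [Term p [Term p [Head n [Head [Head n [Head a]] [Head [Head a] [Head [Head a] [Head a]]]]]]]

28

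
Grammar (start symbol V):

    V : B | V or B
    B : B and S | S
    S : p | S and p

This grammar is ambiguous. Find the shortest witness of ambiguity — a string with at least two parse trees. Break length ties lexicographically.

length 1: no string has ≥2 trees
length 3: p and p has 2 parse trees

Two derivations of p and p:
  V ⇒ B ⇒ B and S ⇒ S and S ⇒ p and S ⇒ p and p
  V ⇒ B ⇒ S ⇒ S and p ⇒ p and p

p and p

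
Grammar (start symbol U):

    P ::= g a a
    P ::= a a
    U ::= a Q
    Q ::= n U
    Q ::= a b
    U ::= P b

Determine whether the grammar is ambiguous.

Ambiguous

Witness: a a b

Derivation 1: U ⇒ a Q ⇒ a a b
Derivation 2: U ⇒ P b ⇒ a a b

Two distinct leftmost derivations for the same string.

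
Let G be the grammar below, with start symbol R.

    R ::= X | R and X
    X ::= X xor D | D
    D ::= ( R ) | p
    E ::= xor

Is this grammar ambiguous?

Unambiguous

Only R, X, D are reachable from R; ignoring the rest: This is a standard precedence ladder (R over X over D), with each level left-recursive on its own operator ('and' at R, 'xor' at X). That structure is LR(1), hence unambiguous.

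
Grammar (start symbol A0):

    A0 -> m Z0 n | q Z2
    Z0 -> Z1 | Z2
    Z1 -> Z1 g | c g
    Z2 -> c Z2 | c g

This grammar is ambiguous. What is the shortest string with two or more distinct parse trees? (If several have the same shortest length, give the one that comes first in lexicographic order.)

length 3: no string has ≥2 trees
length 4: m c g n has 2 parse trees

Two derivations of m c g n:
  A0 ⇒ m Z0 n ⇒ m Z1 n ⇒ m c g n
  A0 ⇒ m Z0 n ⇒ m Z2 n ⇒ m c g n

m c g n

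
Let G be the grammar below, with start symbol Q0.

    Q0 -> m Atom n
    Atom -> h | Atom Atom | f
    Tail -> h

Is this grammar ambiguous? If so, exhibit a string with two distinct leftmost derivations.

Ambiguous

Witness: m f f f n

Derivation 1: Q0 ⇒ m Atom n ⇒ m Atom Atom n ⇒ m Atom Atom Atom n ⇒ m f Atom Atom n ⇒ m f f Atom n ⇒ m f f f n
Derivation 2: Q0 ⇒ m Atom n ⇒ m Atom Atom n ⇒ m f Atom n ⇒ m f Atom Atom n ⇒ m f f Atom n ⇒ m f f f n

Two distinct leftmost derivations for the same string.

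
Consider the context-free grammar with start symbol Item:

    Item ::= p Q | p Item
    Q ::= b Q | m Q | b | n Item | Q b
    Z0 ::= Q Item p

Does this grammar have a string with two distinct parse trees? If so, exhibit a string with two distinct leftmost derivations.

Witness: p b b

Derivation 1: Item ⇒ p Q ⇒ p b Q ⇒ p b b
Derivation 2: Item ⇒ p Q ⇒ p Q b ⇒ p b b

Two distinct leftmost derivations for the same string.

Ambiguous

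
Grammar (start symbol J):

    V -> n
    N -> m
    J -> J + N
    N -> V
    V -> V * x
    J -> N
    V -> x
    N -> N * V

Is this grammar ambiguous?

Ambiguous

Witness: n * x

Derivation 1: J ⇒ N ⇒ V ⇒ V * x ⇒ n * x
Derivation 2: J ⇒ N ⇒ N * V ⇒ V * V ⇒ n * V ⇒ n * x

Two distinct leftmost derivations for the same string.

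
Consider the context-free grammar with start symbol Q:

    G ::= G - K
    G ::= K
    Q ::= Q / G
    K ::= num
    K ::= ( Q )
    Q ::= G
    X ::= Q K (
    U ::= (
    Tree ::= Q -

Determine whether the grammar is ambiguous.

Unambiguous

(X, U, Tree are unreachable from Q, so their rules don't affect L(Q).) Q → Q / G | G  ;  G → G - K | K  — a left-associative chain with K at the bottom. Each string factors uniquely by precedence.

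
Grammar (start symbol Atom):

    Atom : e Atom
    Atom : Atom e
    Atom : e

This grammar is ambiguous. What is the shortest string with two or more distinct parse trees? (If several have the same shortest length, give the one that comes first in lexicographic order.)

length 1: no string has ≥2 trees
length 2: e e has 2 parse trees

Two derivations of e e:
  Atom ⇒ e Atom ⇒ e e
  Atom ⇒ Atom e ⇒ e e

e e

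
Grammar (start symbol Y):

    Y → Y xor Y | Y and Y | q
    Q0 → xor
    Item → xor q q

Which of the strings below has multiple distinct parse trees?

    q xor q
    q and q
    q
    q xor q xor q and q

q xor q: 1 tree
q and q: 1 tree
q: 1 tree
q xor q xor q and q: 5 trees

q xor q xor q and q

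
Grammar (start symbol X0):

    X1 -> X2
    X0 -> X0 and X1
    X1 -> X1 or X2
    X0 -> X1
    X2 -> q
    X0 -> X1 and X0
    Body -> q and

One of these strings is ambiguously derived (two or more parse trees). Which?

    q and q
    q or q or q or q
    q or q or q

q and q: 2 trees
q or q or q or q: 1 tree
q or q or q: 1 tree

q and q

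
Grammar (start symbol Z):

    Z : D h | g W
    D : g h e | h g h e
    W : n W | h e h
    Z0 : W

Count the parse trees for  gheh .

2

Parse trees for gheh:
  [Z [D g h e] h]
  [Z g [W h e h]]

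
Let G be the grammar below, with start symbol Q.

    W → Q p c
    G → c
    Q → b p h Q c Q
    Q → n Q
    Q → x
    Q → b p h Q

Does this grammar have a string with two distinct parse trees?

Ambiguous

Witness: b p h b p h x c x

Derivation 1: Q ⇒ b p h Q c Q ⇒ b p h b p h Q c Q ⇒ b p h b p h x c Q ⇒ b p h b p h x c x
Derivation 2: Q ⇒ b p h Q ⇒ b p h b p h Q c Q ⇒ b p h b p h x c Q ⇒ b p h b p h x c x

Two distinct leftmost derivations for the same string.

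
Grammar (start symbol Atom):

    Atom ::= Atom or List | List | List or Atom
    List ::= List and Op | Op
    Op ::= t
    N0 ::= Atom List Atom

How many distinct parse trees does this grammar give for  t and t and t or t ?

Parse trees for t and t and t or t:
  [Atom [Atom [List [List [List [Op t]] and [Op t]] and [Op t]]] or [List [Op t]]]
  [Atom [List [List [List [Op t]] and [Op t]] and [Op t]] or [Atom [List [Op t]]]]

2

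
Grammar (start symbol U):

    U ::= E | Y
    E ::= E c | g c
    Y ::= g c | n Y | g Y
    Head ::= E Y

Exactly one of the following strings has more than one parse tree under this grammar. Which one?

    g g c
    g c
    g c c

g c

g g c: 1 tree
g c: 2 trees
g c c: 1 tree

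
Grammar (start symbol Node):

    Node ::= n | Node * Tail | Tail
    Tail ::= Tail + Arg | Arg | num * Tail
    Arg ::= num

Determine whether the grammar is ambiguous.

Ambiguous

Witness: num * num

Derivation 1: Node ⇒ Node * Tail ⇒ Tail * Tail ⇒ Arg * Tail ⇒ num * Tail ⇒ num * Arg ⇒ num * num
Derivation 2: Node ⇒ Tail ⇒ num * Tail ⇒ num * Arg ⇒ num * num

Two distinct leftmost derivations for the same string.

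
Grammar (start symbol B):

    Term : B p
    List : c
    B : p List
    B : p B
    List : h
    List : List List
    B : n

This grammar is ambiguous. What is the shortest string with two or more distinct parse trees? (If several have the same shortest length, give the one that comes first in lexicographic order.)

length 1: no string has ≥2 trees
length 2: no string has ≥2 trees
length 3: no string has ≥2 trees
length 4: p c c c has 2 parse trees

Two derivations of p c c c:
  B ⇒ p List ⇒ p List List ⇒ p c List ⇒ p c List List ⇒ p c c List ⇒ p c c c
  B ⇒ p List ⇒ p List List ⇒ p List List List ⇒ p c List List ⇒ p c c List ⇒ p c c c

p c c c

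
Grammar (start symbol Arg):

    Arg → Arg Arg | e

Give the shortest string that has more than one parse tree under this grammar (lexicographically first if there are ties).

e e e

length 1: no string has ≥2 trees
length 2: no string has ≥2 trees
length 3: e e e has 2 parse trees

Two derivations of e e e:
  Arg ⇒ Arg Arg ⇒ Arg Arg Arg ⇒ e Arg Arg ⇒ e e Arg ⇒ e e e
  Arg ⇒ Arg Arg ⇒ e Arg ⇒ e Arg Arg ⇒ e e Arg ⇒ e e e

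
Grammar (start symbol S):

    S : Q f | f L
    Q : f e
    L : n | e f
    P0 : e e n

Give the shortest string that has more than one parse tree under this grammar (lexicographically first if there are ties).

f e f

length 2: no string has ≥2 trees
length 3: f e f has 2 parse trees

Two derivations of f e f:
  S ⇒ Q f ⇒ f e f
  S ⇒ f L ⇒ f e f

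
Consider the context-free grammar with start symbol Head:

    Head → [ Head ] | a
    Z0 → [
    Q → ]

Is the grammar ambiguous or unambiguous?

Unambiguous

Only Head is reachable from Head; ignoring the rest: L(Head) is { openⁿ atom closeⁿ : n ≥ 0 }. The bracket depth fixes n, and the derivation is forced at every step.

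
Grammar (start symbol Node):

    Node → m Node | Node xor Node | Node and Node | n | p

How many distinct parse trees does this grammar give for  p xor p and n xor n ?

5

Parse trees for p xor p and n xor n:
  [Node [Node p] xor [Node [Node [Node p] and [Node n]] xor [Node n]]]
  [Node [Node p] xor [Node [Node p] and [Node [Node n] xor [Node n]]]]
  [Node [Node [Node p] xor [Node [Node p] and [Node n]]] xor [Node n]]
  [Node [Node [Node [Node p] xor [Node p]] and [Node n]] xor [Node n]]
  [Node [Node [Node p] xor [Node p]] and [Node [Node n] xor [Node n]]]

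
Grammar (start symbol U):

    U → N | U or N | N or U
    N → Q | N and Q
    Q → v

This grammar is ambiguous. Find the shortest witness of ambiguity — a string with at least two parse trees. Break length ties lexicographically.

v or v

length 1: no string has ≥2 trees
length 3: v or v has 2 parse trees

Two derivations of v or v:
  U ⇒ U or N ⇒ N or N ⇒ Q or N ⇒ v or N ⇒ v or Q ⇒ v or v
  U ⇒ N or U ⇒ Q or U ⇒ v or U ⇒ v or N ⇒ v or Q ⇒ v or v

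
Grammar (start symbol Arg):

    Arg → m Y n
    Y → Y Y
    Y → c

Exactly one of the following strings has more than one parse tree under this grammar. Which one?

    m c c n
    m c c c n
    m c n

m c c c n

m c c n: 1 tree
m c c c n: 2 trees
m c n: 1 tree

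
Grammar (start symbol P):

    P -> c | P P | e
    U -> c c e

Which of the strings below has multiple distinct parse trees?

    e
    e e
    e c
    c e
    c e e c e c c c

c e e c e c c c

e: 1 tree
e e: 1 tree
e c: 1 tree
c e: 1 tree
c e e c e c c c: 429 trees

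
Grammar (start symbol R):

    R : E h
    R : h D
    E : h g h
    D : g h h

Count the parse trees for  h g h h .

2

Parse trees for h g h h:
  [R [E h g h] h]
  [R h [D g h h]]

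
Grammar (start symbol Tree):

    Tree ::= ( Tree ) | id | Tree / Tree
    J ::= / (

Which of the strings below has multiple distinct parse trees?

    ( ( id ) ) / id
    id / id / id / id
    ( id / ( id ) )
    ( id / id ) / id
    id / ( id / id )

id / id / id / id

( ( id ) ) / id: 1 tree
id / id / id / id: 5 trees
( id / ( id ) ): 1 tree
( id / id ) / id: 1 tree
id / ( id / id ): 1 tree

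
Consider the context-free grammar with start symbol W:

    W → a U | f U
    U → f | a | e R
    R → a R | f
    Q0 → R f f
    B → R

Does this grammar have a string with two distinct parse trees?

Only W, U, R are reachable from W; ignoring the rest: The reachable rules are right-linear with at most one rule per (nonterminal, next-terminal) pair. Each input token forces the next rule, so parsing is deterministic.

Unambiguous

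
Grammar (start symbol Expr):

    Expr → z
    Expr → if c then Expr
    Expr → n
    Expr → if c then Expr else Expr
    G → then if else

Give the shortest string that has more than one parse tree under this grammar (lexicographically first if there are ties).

length 1: no string has ≥2 trees
length 4: no string has ≥2 trees
length 6: no string has ≥2 trees
length 7: no string has ≥2 trees
length 9: if c then if c then n else n has 2 parse trees

Two derivations of if c then if c then n else n:
  Expr ⇒ if c then Expr ⇒ if c then if c then Expr else Expr ⇒ if c then if c then n else Expr ⇒ if c then if c then n else n
  Expr ⇒ if c then Expr else Expr ⇒ if c then if c then Expr else Expr ⇒ if c then if c then n else Expr ⇒ if c then if c then n else n

if c then if c then n else n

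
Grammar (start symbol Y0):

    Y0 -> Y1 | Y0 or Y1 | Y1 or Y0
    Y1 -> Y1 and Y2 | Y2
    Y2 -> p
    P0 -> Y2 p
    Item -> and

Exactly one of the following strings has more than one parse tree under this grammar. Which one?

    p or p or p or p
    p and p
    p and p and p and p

p or p or p or p

p or p or p or p: 8 trees
p and p: 1 tree
p and p and p and p: 1 tree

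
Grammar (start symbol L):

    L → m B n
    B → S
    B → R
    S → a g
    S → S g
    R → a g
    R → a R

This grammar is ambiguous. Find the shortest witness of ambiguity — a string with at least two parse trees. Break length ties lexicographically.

m a g n

length 4: m a g n has 2 parse trees

Two derivations of m a g n:
  L ⇒ m B n ⇒ m S n ⇒ m a g n
  L ⇒ m B n ⇒ m R n ⇒ m a g n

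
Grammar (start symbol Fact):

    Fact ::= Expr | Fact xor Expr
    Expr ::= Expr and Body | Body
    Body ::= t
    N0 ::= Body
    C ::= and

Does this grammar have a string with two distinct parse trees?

Unambiguous

(N0, C are unreachable from Fact, so their rules don't affect L(Fact).) The grammar is stratified — Fact handles 'xor' (left-recursive), Expr handles 'and', Body atoms. Each operator has a fixed associativity and precedence level, so every string has one parse.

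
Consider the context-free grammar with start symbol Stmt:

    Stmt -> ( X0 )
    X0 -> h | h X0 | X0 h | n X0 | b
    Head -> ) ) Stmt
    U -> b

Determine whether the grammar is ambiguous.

Ambiguous

Witness: ( h h )

Derivation 1: Stmt ⇒ ( X0 ) ⇒ ( h X0 ) ⇒ ( h h )
Derivation 2: Stmt ⇒ ( X0 ) ⇒ ( X0 h ) ⇒ ( h h )

Two distinct leftmost derivations for the same string.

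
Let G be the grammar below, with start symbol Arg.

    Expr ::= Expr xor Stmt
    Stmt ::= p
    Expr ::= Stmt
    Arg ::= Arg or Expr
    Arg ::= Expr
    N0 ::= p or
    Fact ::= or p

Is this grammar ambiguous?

Only Arg, Expr, Stmt are reachable from Arg; ignoring the rest: The grammar is stratified — Arg handles 'or' (left-recursive), Expr handles 'xor', Stmt atoms. Each operator has a fixed associativity and precedence level, so every string has one parse.

Unambiguous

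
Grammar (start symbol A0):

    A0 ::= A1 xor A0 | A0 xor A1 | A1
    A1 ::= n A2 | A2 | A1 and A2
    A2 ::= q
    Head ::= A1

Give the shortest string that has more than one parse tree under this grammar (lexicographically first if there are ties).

q xor q

length 1: no string has ≥2 trees
length 2: no string has ≥2 trees
length 3: q xor q has 2 parse trees

Two derivations of q xor q:
  A0 ⇒ A1 xor A0 ⇒ A2 xor A0 ⇒ q xor A0 ⇒ q xor A1 ⇒ q xor A2 ⇒ q xor q
  A0 ⇒ A0 xor A1 ⇒ A1 xor A1 ⇒ A2 xor A1 ⇒ q xor A1 ⇒ q xor A2 ⇒ q xor q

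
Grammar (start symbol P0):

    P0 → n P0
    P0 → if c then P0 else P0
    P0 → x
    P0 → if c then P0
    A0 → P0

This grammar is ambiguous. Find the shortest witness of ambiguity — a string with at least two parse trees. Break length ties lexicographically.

length 1: no string has ≥2 trees
length 2: no string has ≥2 trees
length 3: no string has ≥2 trees
length 4: no string has ≥2 trees
length 5: no string has ≥2 trees
length 6: no string has ≥2 trees
length 7: no string has ≥2 trees
length 8: no string has ≥2 trees
length 9: if c then if c then x else x has 2 parse trees

Two derivations of if c then if c then x else x:
  P0 ⇒ if c then P0 else P0 ⇒ if c then if c then P0 else P0 ⇒ if c then if c then x else P0 ⇒ if c then if c then x else x
  P0 ⇒ if c then P0 ⇒ if c then if c then P0 else P0 ⇒ if c then if c then x else P0 ⇒ if c then if c then x else x

if c then if c then x else x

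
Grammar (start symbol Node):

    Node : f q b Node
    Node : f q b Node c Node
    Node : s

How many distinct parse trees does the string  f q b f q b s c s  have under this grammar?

Parse trees for f q b f q b s c s:
  [Node f q b [Node f q b [Node s] c [Node s]]]
  [Node f q b [Node f q b [Node s]] c [Node s]]

2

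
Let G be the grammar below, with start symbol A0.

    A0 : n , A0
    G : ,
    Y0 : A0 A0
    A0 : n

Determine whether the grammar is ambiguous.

Unambiguous

Only A0 is reachable from A0; ignoring the rest: The reachable grammar is A → atom sep A | atom. Each atom is followed by either the separator (recurse) or end-of-string (stop) — no choice point.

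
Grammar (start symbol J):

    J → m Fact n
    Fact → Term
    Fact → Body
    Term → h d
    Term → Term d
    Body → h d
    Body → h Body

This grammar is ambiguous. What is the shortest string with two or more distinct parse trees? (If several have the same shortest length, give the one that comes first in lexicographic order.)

length 4: m h d n has 2 parse trees

Two derivations of m h d n:
  J ⇒ m Fact n ⇒ m Term n ⇒ m h d n
  J ⇒ m Fact n ⇒ m Body n ⇒ m h d n

m h d n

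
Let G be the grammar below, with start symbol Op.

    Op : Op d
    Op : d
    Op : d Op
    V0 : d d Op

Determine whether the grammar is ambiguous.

Witness: d d

Derivation 1: Op ⇒ Op d ⇒ d d
Derivation 2: Op ⇒ d Op ⇒ d d

Two distinct leftmost derivations for the same string.

Ambiguous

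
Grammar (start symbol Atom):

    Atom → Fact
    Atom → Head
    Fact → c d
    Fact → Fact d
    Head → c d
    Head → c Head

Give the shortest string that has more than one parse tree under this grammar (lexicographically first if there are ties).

c d

length 2: c d has 2 parse trees

Two derivations of c d:
  Atom ⇒ Fact ⇒ c d
  Atom ⇒ Head ⇒ c d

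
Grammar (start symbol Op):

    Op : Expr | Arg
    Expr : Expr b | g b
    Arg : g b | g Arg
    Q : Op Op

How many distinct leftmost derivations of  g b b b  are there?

Parse trees for g b b b:
  [Op [Expr [Expr [Expr g b] b] b]]

1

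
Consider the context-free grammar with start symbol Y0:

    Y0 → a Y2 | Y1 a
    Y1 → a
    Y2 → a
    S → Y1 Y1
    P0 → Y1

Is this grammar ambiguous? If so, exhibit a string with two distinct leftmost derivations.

Witness: a a

Derivation 1: Y0 ⇒ a Y2 ⇒ a a
Derivation 2: Y0 ⇒ Y1 a ⇒ a a

Two distinct leftmost derivations for the same string.

Ambiguous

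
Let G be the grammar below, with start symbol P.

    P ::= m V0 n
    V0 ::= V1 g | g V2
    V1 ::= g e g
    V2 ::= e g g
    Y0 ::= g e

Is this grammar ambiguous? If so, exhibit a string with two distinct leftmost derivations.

Ambiguous

Witness: m g e g g n

Derivation 1: P ⇒ m V0 n ⇒ m V1 g n ⇒ m g e g g n
Derivation 2: P ⇒ m V0 n ⇒ m g V2 n ⇒ m g e g g n

Two distinct leftmost derivations for the same string.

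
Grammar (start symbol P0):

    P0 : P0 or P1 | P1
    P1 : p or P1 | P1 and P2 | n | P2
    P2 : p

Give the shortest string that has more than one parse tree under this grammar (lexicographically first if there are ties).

length 1: no string has ≥2 trees
length 3: p or n has 2 parse trees

Two derivations of p or n:
  P0 ⇒ P0 or P1 ⇒ P1 or P1 ⇒ P2 or P1 ⇒ p or P1 ⇒ p or n
  P0 ⇒ P1 ⇒ p or P1 ⇒ p or n

p or n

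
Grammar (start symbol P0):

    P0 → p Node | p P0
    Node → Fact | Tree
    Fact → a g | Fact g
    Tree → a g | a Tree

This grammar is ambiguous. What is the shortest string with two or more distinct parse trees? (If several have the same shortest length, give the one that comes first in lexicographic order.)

p a g

length 3: p a g has 2 parse trees

Two derivations of p a g:
  P0 ⇒ p Node ⇒ p Fact ⇒ p a g
  P0 ⇒ p Node ⇒ p Tree ⇒ p a g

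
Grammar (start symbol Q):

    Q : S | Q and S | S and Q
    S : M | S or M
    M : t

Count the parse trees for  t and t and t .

4

Parse trees for t and t and t:
  [Q [Q [Q [S [M t]]] and [S [M t]]] and [S [M t]]]
  [Q [Q [S [M t]] and [Q [S [M t]]]] and [S [M t]]]
  [Q [S [M t]] and [Q [Q [S [M t]]] and [S [M t]]]]
  [Q [S [M t]] and [Q [S [M t]] and [Q [S [M t]]]]]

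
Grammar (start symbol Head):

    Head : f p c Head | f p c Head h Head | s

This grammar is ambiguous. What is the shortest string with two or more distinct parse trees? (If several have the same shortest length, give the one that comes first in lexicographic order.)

length 1: no string has ≥2 trees
length 4: no string has ≥2 trees
length 6: no string has ≥2 trees
length 7: no string has ≥2 trees
length 9: f p c f p c s h s has 2 parse trees

Two derivations of f p c f p c s h s:
  Head ⇒ f p c Head ⇒ f p c f p c Head h Head ⇒ f p c f p c s h Head ⇒ f p c f p c s h s
  Head ⇒ f p c Head h Head ⇒ f p c f p c Head h Head ⇒ f p c f p c s h Head ⇒ f p c f p c s h s

f p c f p c s h s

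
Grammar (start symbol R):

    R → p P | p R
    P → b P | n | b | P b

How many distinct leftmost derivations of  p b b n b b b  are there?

Parse trees for p b b n b b b (showing first 6 of 10):
  [R p [P b [P b [P [P [P [P n] b] b] b]]]]
  [R p [P b [P [P b [P [P [P n] b] b]] b]]]
  [R p [P b [P [P [P b [P [P n] b]] b] b]]]
  [R p [P b [P [P [P [P b [P n]] b] b] b]]]
  [R p [P [P b [P b [P [P [P n] b] b]]] b]]
  [R p [P [P b [P [P b [P [P n] b]] b]] b]]

10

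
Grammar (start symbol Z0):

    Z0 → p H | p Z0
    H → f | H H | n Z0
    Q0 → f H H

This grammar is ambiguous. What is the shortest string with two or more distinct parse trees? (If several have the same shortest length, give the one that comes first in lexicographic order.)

p f f f

length 2: no string has ≥2 trees
length 3: no string has ≥2 trees
length 4: p f f f has 2 parse trees

Two derivations of p f f f:
  Z0 ⇒ p H ⇒ p H H ⇒ p f H ⇒ p f H H ⇒ p f f H ⇒ p f f f
  Z0 ⇒ p H ⇒ p H H ⇒ p H H H ⇒ p f H H ⇒ p f f H ⇒ p f f f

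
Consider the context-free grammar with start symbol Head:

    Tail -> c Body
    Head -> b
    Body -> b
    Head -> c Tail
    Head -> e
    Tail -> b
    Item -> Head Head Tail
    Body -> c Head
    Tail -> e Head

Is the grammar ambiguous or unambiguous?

Only Head, Tail, Body are reachable from Head; ignoring the rest: The reachable rules are right-linear with at most one rule per (nonterminal, next-terminal) pair. Each input token forces the next rule, so parsing is deterministic.

Unambiguous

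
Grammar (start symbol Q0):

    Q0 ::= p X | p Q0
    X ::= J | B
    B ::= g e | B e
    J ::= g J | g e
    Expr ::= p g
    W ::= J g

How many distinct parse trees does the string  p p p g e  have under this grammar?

Parse trees for p p p g e:
  [Q0 p [Q0 p [Q0 p [X [J g e]]]]]
  [Q0 p [Q0 p [Q0 p [X [B g e]]]]]

2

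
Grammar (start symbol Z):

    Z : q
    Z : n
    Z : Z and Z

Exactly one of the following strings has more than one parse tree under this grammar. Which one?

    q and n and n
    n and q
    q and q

q and n and n

q and n and n: 2 trees
n and q: 1 tree
q and q: 1 tree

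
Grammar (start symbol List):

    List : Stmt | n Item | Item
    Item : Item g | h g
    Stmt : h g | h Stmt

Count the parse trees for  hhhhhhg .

1

Parse trees for hhhhhhg:
  [List [Stmt h [Stmt h [Stmt h [Stmt h [Stmt h [Stmt h g]]]]]]]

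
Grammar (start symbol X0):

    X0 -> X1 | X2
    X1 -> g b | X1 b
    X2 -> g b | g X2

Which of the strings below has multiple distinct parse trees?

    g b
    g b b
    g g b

g b: 2 trees
g b b: 1 tree
g g b: 1 tree

g b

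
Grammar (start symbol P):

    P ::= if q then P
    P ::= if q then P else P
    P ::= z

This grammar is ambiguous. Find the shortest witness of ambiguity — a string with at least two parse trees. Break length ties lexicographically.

length 1: no string has ≥2 trees
length 4: no string has ≥2 trees
length 6: no string has ≥2 trees
length 7: no string has ≥2 trees
length 9: if q then if q then z else z has 2 parse trees

Two derivations of if q then if q then z else z:
  P ⇒ if q then P ⇒ if q then if q then P else P ⇒ if q then if q then z else P ⇒ if q then if q then z else z
  P ⇒ if q then P else P ⇒ if q then if q then P else P ⇒ if q then if q then z else P ⇒ if q then if q then z else z

if q then if q then z else z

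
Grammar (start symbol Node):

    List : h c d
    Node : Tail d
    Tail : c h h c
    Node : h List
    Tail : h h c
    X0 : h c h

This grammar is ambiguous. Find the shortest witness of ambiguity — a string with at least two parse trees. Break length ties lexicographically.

length 4: h h c d has 2 parse trees

Two derivations of h h c d:
  Node ⇒ Tail d ⇒ h h c d
  Node ⇒ h List ⇒ h h c d

h h c d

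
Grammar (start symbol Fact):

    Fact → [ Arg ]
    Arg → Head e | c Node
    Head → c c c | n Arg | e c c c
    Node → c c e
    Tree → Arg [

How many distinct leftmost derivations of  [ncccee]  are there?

Parse trees for [ncccee]:
  [Fact [ [Arg [Head n [Arg [Head c c c] e]] e] ]]
  [Fact [ [Arg [Head n [Arg c [Node c c e]]] e] ]]

2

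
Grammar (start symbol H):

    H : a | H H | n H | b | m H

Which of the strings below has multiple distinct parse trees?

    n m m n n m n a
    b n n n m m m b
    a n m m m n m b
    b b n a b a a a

n m m n n m n a: 1 tree
b n n n m m m b: 1 tree
a n m m m n m b: 1 tree
b b n a b a a a: 255 trees

b b n a b a a a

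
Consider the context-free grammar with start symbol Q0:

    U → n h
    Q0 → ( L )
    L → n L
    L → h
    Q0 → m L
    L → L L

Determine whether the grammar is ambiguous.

Witness: m h h h

Derivation 1: Q0 ⇒ m L ⇒ m L L ⇒ m h L ⇒ m h L L ⇒ m h h L ⇒ m h h h
Derivation 2: Q0 ⇒ m L ⇒ m L L ⇒ m L L L ⇒ m h L L ⇒ m h h L ⇒ m h h h

Two distinct leftmost derivations for the same string.

Ambiguous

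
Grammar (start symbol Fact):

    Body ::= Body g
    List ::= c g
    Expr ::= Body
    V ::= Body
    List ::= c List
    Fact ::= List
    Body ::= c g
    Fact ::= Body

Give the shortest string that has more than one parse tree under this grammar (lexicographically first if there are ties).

c g

length 2: c g has 2 parse trees

Two derivations of c g:
  Fact ⇒ List ⇒ c g
  Fact ⇒ Body ⇒ c g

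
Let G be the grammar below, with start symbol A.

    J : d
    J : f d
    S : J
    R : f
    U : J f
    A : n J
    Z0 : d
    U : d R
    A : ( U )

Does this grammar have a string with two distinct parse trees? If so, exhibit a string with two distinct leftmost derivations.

Witness: ( d f )

Derivation 1: A ⇒ ( U ) ⇒ ( J f ) ⇒ ( d f )
Derivation 2: A ⇒ ( U ) ⇒ ( d R ) ⇒ ( d f )

Two distinct leftmost derivations for the same string.

Ambiguous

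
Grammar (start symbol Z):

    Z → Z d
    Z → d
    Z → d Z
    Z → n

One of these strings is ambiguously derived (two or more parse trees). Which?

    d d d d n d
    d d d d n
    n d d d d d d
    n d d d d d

d d d d n d: 5 trees
d d d d n: 1 tree
n d d d d d d: 1 tree
n d d d d d: 1 tree

d d d d n d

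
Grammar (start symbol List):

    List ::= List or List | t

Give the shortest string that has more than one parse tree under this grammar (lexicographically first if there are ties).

length 1: no string has ≥2 trees
length 3: no string has ≥2 trees
length 5: t or t or t has 2 parse trees

Two derivations of t or t or t:
  List ⇒ List or List ⇒ List or List or List ⇒ t or List or List ⇒ t or t or List ⇒ t or t or t
  List ⇒ List or List ⇒ t or List ⇒ t or List or List ⇒ t or t or List ⇒ t or t or t

t or t or t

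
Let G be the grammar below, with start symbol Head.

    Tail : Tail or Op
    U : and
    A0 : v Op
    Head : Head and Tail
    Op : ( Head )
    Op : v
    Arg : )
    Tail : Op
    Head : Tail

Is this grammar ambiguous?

Only Head, Tail, Op are reachable from Head; ignoring the rest: The grammar is stratified — Head handles 'and' (left-recursive), Tail handles 'or', Op atoms. Each operator has a fixed associativity and precedence level, so every string has one parse.

Unambiguous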